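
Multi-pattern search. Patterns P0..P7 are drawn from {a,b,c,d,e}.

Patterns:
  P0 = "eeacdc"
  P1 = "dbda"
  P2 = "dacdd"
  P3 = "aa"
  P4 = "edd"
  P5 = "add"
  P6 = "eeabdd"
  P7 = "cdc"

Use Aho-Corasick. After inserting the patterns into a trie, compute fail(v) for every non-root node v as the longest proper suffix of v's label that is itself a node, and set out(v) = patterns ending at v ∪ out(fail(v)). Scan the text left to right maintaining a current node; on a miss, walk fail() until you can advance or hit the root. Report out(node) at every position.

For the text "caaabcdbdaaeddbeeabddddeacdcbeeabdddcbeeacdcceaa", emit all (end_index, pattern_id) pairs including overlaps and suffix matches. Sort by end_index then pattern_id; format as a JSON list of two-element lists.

Build:
Trie (insert patterns):
  0='ε' goto a→15 c→24 d→7 e→1
  1='e' goto d→17 e→2
  2='ee' goto a→3
  3='eea' goto b→21 c→4
  4='eeac' goto d→5
  5='eeacd' goto c→6
  6='eeacdc' goto ·  ←P0
  7='d' goto a→11 b→8
  8='db' goto d→9
  9='dbd' goto a→10
  10='dbda' goto ·  ←P1
  11='da' goto c→12
  12='dac' goto d→13
  13='dacd' goto d→14
  14='dacdd' goto ·  ←P2
  15='a' goto a→16 d→19
  16='aa' goto ·  ←P3
  17='ed' goto d→18
  18='edd' goto ·  ←P4
  19='ad' goto d→20
  20='add' goto ·  ←P5
  21='eeab' goto d→22
  22='eeabd' goto d→23
  23='eeabdd' goto ·  ←P6
  24='c' goto d→25
  25='cd' goto c→26
  26='cdc' goto ·  ←P7

BFS fail/out derivation:
  fail(1) 'e': from fail(0)=0 chase 'e': 0 ⇒ 0;  out=∅∪out(0)=∅
  fail(7) 'd': from fail(0)=0 chase 'd': 0 ⇒ 0;  out=∅∪out(0)=∅
  fail(15) 'a': from fail(0)=0 chase 'a': 0 ⇒ 0;  out=∅∪out(0)=∅
  fail(24) 'c': from fail(0)=0 chase 'c': 0 ⇒ 0;  out=∅∪out(0)=∅
  fail(2) 'ee': from fail(1)=0 chase 'e': 0 ⇒ 1;  out=∅∪out(1)=∅
  fail(8) 'db': from fail(7)=0 chase 'b': 0 ⇒ 0;  out=∅∪out(0)=∅
  fail(11) 'da': from fail(7)=0 chase 'a': 0 ⇒ 15;  out=∅∪out(15)=∅
  fail(16) 'aa': from fail(15)=0 chase 'a': 0 ⇒ 15;  out={3}∪out(15)={3}
  fail(17) 'ed': from fail(1)=0 chase 'd': 0 ⇒ 7;  out=∅∪out(7)=∅
  fail(19) 'ad': from fail(15)=0 chase 'd': 0 ⇒ 7;  out=∅∪out(7)=∅
  fail(25) 'cd': from fail(24)=0 chase 'd': 0 ⇒ 7;  out=∅∪out(7)=∅
  fail(3) 'eea': from fail(2)=1 chase 'a': 1→0 ⇒ 15;  out=∅∪out(15)=∅
  fail(9) 'dbd': from fail(8)=0 chase 'd': 0 ⇒ 7;  out=∅∪out(7)=∅
  fail(12) 'dac': from fail(11)=15 chase 'c': 15→0 ⇒ 24;  out=∅∪out(24)=∅
  fail(18) 'edd': from fail(17)=7 chase 'd': 7→0 ⇒ 7;  out={4}∪out(7)={4}
  fail(20) 'add': from fail(19)=7 chase 'd': 7→0 ⇒ 7;  out={5}∪out(7)={5}
  fail(26) 'cdc': from fail(25)=7 chase 'c': 7→0 ⇒ 24;  out={7}∪out(24)={7}
  fail(4) 'eeac': from fail(3)=15 chase 'c': 15→0 ⇒ 24;  out=∅∪out(24)=∅
  fail(10) 'dbda': from fail(9)=7 chase 'a': 7 ⇒ 11;  out={1}∪out(11)={1}
  fail(13) 'dacd': from fail(12)=24 chase 'd': 24 ⇒ 25;  out=∅∪out(25)=∅
  fail(21) 'eeab': from fail(3)=15 chase 'b': 15→0 ⇒ 0;  out=∅∪out(0)=∅
  fail(5) 'eeacd': from fail(4)=24 chase 'd': 24 ⇒ 25;  out=∅∪out(25)=∅
  fail(14) 'dacdd': from fail(13)=25 chase 'd': 25→7→0 ⇒ 7;  out={2}∪out(7)={2}
  fail(22) 'eeabd': from fail(21)=0 chase 'd': 0 ⇒ 7;  out=∅∪out(7)=∅
  fail(6) 'eeacdc': from fail(5)=25 chase 'c': 25 ⇒ 26;  out={0}∪out(26)={0,7}
  fail(23) 'eeabdd': from fail(22)=7 chase 'd': 7→0 ⇒ 7;  out={6}∪out(7)={6}

Text stream:
[0] read 'c'  n0⇒n24
[1] read 'a'  n24⇒n15 ·f
[2] read 'a'  n15⇒n16  ** P3@[1:2]
[3] read 'a'  n16⇒n16 ·f  ** P3@[2:3]
[4] read 'b'  n16⇒n0 ·f
[5] read 'c'  n0⇒n24
[6] read 'd'  n24⇒n25
[7] read 'b'  n25⇒n8 ·f
[8] read 'd'  n8⇒n9
[9] read 'a'  n9⇒n10  ** P1@[6:9]
[10] read 'a'  n10⇒n16 ·f  ** P3@[9:10]
[11] read 'e'  n16⇒n1 ·f
[12] read 'd'  n1⇒n17
[13] read 'd'  n17⇒n18  ** P4@[11:13]
[14] read 'b'  n18⇒n8 ·f
[15] read 'e'  n8⇒n1 ·f
[16] read 'e'  n1⇒n2
[17] read 'a'  n2⇒n3
[18] read 'b'  n3⇒n21
[19] read 'd'  n21⇒n22
[20] read 'd'  n22⇒n23  ** P6@[15:20]
[21] read 'd'  n23⇒n7 ·f
[22] read 'd'  n7⇒n7 ·f
[23] read 'e'  n7⇒n1 ·f
[24] read 'a'  n1⇒n15 ·f
[25] read 'c'  n15⇒n24 ·f
[26] read 'd'  n24⇒n25
[27] read 'c'  n25⇒n26  ** P7@[25:27]
[28] read 'b'  n26⇒n0 ·f
[29] read 'e'  n0⇒n1
[30] read 'e'  n1⇒n2
[31] read 'a'  n2⇒n3
[32] read 'b'  n3⇒n21
[33] read 'd'  n21⇒n22
[34] read 'd'  n22⇒n23  ** P6@[29:34]
[35] read 'd'  n23⇒n7 ·f
[36] read 'c'  n7⇒n24 ·f
[37] read 'b'  n24⇒n0 ·f
[38] read 'e'  n0⇒n1
[39] read 'e'  n1⇒n2
[40] read 'a'  n2⇒n3
[41] read 'c'  n3⇒n4
[42] read 'd'  n4⇒n5
[43] read 'c'  n5⇒n6  ** P0@[38:43],P7@[41:43]
[44] read 'c'  n6⇒n24 ·f
[45] read 'e'  n24⇒n1 ·f
[46] read 'a'  n1⇒n15 ·f
[47] read 'a'  n15⇒n16  ** P3@[46:47]

All matches (sorted): [[2,3],[3,3],[9,1],[10,3],[13,4],[20,6],[27,7],[34,6],[43,0],[43,7],[47,3]]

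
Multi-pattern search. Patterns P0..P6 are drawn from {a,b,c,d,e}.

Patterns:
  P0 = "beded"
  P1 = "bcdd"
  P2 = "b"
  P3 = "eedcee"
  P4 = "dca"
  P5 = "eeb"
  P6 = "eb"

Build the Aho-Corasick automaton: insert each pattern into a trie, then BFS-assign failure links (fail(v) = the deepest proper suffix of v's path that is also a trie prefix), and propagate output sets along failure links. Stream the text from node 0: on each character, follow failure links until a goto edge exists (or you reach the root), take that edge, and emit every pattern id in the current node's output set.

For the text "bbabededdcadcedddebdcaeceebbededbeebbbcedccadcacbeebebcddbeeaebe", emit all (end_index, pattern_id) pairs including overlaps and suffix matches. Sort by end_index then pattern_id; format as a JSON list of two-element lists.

Construct AC machine:
Trie (insert patterns):
  0='ε' goto b→1 d→15 e→9
  1='b' goto c→6 e→2  ←P2
  2='be' goto d→3
  3='bed' goto e→4
  4='bede' goto d→5
  5='beded' goto ·  ←P0
  6='bc' goto d→7
  7='bcd' goto d→8
  8='bcdd' goto ·  ←P1
  9='e' goto b→19 e→10
  10='ee' goto b→18 d→11
  11='eed' goto c→12
  12='eedc' goto e→13
  13='eedce' goto e→14
  14='eedcee' goto ·  ←P3
  15='d' goto c→16
  16='dc' goto a→17
  17='dca' goto ·  ←P4
  18='eeb' goto ·  ←P5
  19='eb' goto ·  ←P6

Failure links (BFS by depth):
  n1('b'): parent n0 fail=0; on 'b' 0 → fail=0;  out {2}∪∅={2}
  n9('e'): parent n0 fail=0; on 'e' 0 → fail=0;  out ∅∪∅=∅
  n15('d'): parent n0 fail=0; on 'd' 0 → fail=0;  out ∅∪∅=∅
  n2('be'): parent n1 fail=0; on 'e' 0 → fail=9;  out ∅∪∅=∅
  n6('bc'): parent n1 fail=0; on 'c' 0 → fail=0;  out ∅∪∅=∅
  n10('ee'): parent n9 fail=0; on 'e' 0 → fail=9;  out ∅∪∅=∅
  n16('dc'): parent n15 fail=0; on 'c' 0 → fail=0;  out ∅∪∅=∅
  n19('eb'): parent n9 fail=0; on 'b' 0 → fail=1;  out {6}∪{2}={2,6}
  n3('bed'): parent n2 fail=9; on 'd' 9→0 → fail=15;  out ∅∪∅=∅
  n7('bcd'): parent n6 fail=0; on 'd' 0 → fail=15;  out ∅∪∅=∅
  n11('eed'): parent n10 fail=9; on 'd' 9→0 → fail=15;  out ∅∪∅=∅
  n17('dca'): parent n16 fail=0; on 'a' 0 → fail=0;  out {4}∪∅={4}
  n18('eeb'): parent n10 fail=9; on 'b' 9 → fail=19;  out {5}∪{2,6}={2,5,6}
  n4('bede'): parent n3 fail=15; on 'e' 15→0 → fail=9;  out ∅∪∅=∅
  n8('bcdd'): parent n7 fail=15; on 'd' 15→0 → fail=15;  out {1}∪∅={1}
  n12('eedc'): parent n11 fail=15; on 'c' 15 → fail=16;  out ∅∪∅=∅
  n5('beded'): parent n4 fail=9; on 'd' 9→0 → fail=15;  out {0}∪∅={0}
  n13('eedce'): parent n12 fail=16; on 'e' 16→0 → fail=9;  out ∅∪∅=∅
  n14('eedcee'): parent n13 fail=9; on 'e' 9 → fail=10;  out {3}∪∅={3}

Text stream:
pos 0 'b': at 1  emit P2@[0:0]
pos 1 'b': at 1 (via fail)  emit P2@[1:1]
pos 2 'a': at 0 (via fail)
pos 3 'b': at 1  emit P2@[3:3]
pos 4 'e': at 2
pos 5 'd': at 3
pos 6 'e': at 4
pos 7 'd': at 5  emit P0@[3:7]
pos 8 'd': at 15 (via fail)
pos 9 'c': at 16
pos 10 'a': at 17  emit P4@[8:10]
pos 11 'd': at 15 (via fail)
pos 12 'c': at 16
pos 13 'e': at 9 (via fail)
pos 14 'd': at 15 (via fail)
pos 15 'd': at 15 (via fail)
pos 16 'd': at 15 (via fail)
pos 17 'e': at 9 (via fail)
pos 18 'b': at 19  emit P2@[18:18],P6@[17:18]
pos 19 'd': at 15 (via fail)
pos 20 'c': at 16
pos 21 'a': at 17  emit P4@[19:21]
pos 22 'e': at 9 (via fail)
pos 23 'c': at 0 (via fail)
pos 24 'e': at 9
pos 25 'e': at 10
pos 26 'b': at 18  emit P2@[26:26],P5@[24:26],P6@[25:26]
pos 27 'b': at 1 (via fail)  emit P2@[27:27]
pos 28 'e': at 2
pos 29 'd': at 3
pos 30 'e': at 4
pos 31 'd': at 5  emit P0@[27:31]
pos 32 'b': at 1 (via fail)  emit P2@[32:32]
pos 33 'e': at 2
pos 34 'e': at 10 (via fail)
pos 35 'b': at 18  emit P2@[35:35],P5@[33:35],P6@[34:35]
pos 36 'b': at 1 (via fail)  emit P2@[36:36]
pos 37 'b': at 1 (via fail)  emit P2@[37:37]
pos 38 'c': at 6
pos 39 'e': at 9 (via fail)
pos 40 'd': at 15 (via fail)
pos 41 'c': at 16
pos 42 'c': at 0 (via fail)
pos 43 'a': at 0
pos 44 'd': at 15
pos 45 'c': at 16
pos 46 'a': at 17  emit P4@[44:46]
pos 47 'c': at 0 (via fail)
pos 48 'b': at 1  emit P2@[48:48]
pos 49 'e': at 2
pos 50 'e': at 10 (via fail)
pos 51 'b': at 18  emit P2@[51:51],P5@[49:51],P6@[50:51]
pos 52 'e': at 2 (via fail)
pos 53 'b': at 19 (via fail)  emit P2@[53:53],P6@[52:53]
pos 54 'c': at 6 (via fail)
pos 55 'd': at 7
pos 56 'd': at 8  emit P1@[53:56]
pos 57 'b': at 1 (via fail)  emit P2@[57:57]
pos 58 'e': at 2
pos 59 'e': at 10 (via fail)
pos 60 'a': at 0 (via fail)
pos 61 'e': at 9
pos 62 'b': at 19  emit P2@[62:62],P6@[61:62]
pos 63 'e': at 2 (via fail)

Matches: [[0,2],[1,2],[3,2],[7,0],[10,4],[18,2],[18,6],[21,4],[26,2],[26,5],[26,6],[27,2],[31,0],[32,2],[35,2],[35,5],[35,6],[36,2],[37,2],[46,4],[48,2],[51,2],[51,5],[51,6],[53,2],[53,6],[56,1],[57,2],[62,2],[62,6]]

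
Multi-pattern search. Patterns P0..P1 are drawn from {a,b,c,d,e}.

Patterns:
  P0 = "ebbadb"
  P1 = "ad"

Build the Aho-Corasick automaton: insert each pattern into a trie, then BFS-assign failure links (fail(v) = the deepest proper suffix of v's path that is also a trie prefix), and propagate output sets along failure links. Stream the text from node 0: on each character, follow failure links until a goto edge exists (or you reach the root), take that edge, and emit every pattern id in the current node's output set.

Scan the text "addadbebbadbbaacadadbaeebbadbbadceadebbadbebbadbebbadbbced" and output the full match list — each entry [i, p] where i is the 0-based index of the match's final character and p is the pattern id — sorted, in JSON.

Build automaton:
Trie (insert patterns):
  0='ε' goto a→7 e→1
  1='e' goto b→2
  2='eb' goto b→3
  3='ebb' goto a→4
  4='ebba' goto d→5
  5='ebbad' goto b→6
  6='ebbadb' goto ·  [P0 ends]
  7='a' goto d→8
  8='ad' goto ·  [P1 ends]

Failure links (BFS by depth):
  n1('e'): parent n0 fail=0; on 'e' 0 → fail=0;  out ∅∪∅=∅
  n7('a'): parent n0 fail=0; on 'a' 0 → fail=0;  out ∅∪∅=∅
  n2('eb'): parent n1 fail=0; on 'b' 0 → fail=0;  out ∅∪∅=∅
  n8('ad'): parent n7 fail=0; on 'd' 0 → fail=0;  out {1}∪∅={1}
  n3('ebb'): parent n2 fail=0; on 'b' 0 → fail=0;  out ∅∪∅=∅
  n4('ebba'): parent n3 fail=0; on 'a' 0 → fail=7;  out ∅∪∅=∅
  n5('ebbad'): parent n4 fail=7; on 'd' 7 → fail=8;  out ∅∪{1}={1}
  n6('ebbadb'): parent n5 fail=8; on 'b' 8→0 → fail=0;  out {0}∪∅={0}

Scan:
i=0 'a': node 0→7
i=1 'd': node 7→8  emit P1@[0:1]
i=2 'd': node 8→0 ·f
i=3 'a': node 0→7
i=4 'd': node 7→8  emit P1@[3:4]
i=5 'b': node 8→0 ·f
i=6 'e': node 0→1
i=7 'b': node 1→2
i=8 'b': node 2→3
i=9 'a': node 3→4
i=10 'd': node 4→5  emit P1@[9:10]
i=11 'b': node 5→6  emit P0@[6:11]
i=12 'b': node 6→0 ·f
i=13 'a': node 0→7
i=14 'a': node 7→7 ·f
i=15 'c': node 7→0 ·f
i=16 'a': node 0→7
i=17 'd': node 7→8  emit P1@[16:17]
i=18 'a': node 8→7 ·f
i=19 'd': node 7→8  emit P1@[18:19]
i=20 'b': node 8→0 ·f
i=21 'a': node 0→7
i=22 'e': node 7→1 ·f
i=23 'e': node 1→1 ·f
i=24 'b': node 1→2
i=25 'b': node 2→3
i=26 'a': node 3→4
i=27 'd': node 4→5  emit P1@[26:27]
i=28 'b': node 5→6  emit P0@[23:28]
i=29 'b': node 6→0 ·f
i=30 'a': node 0→7
i=31 'd': node 7→8  emit P1@[30:31]
i=32 'c': node 8→0 ·f
i=33 'e': node 0→1
i=34 'a': node 1→7 ·f
i=35 'd': node 7→8  emit P1@[34:35]
i=36 'e': node 8→1 ·f
i=37 'b': node 1→2
i=38 'b': node 2→3
i=39 'a': node 3→4
i=40 'd': node 4→5  emit P1@[39:40]
i=41 'b': node 5→6  emit P0@[36:41]
i=42 'e': node 6→1 ·f
i=43 'b': node 1→2
i=44 'b': node 2→3
i=45 'a': node 3→4
i=46 'd': node 4→5  emit P1@[45:46]
i=47 'b': node 5→6  emit P0@[42:47]
i=48 'e': node 6→1 ·f
i=49 'b': node 1→2
i=50 'b': node 2→3
i=51 'a': node 3→4
i=52 'd': node 4→5  emit P1@[51:52]
i=53 'b': node 5→6  emit P0@[48:53]
i=54 'b': node 6→0 ·f
i=55 'c': node 0→0
i=56 'e': node 0→1
i=57 'd': node 1→0 ·f

Result: [[1,1],[4,1],[10,1],[11,0],[17,1],[19,1],[27,1],[28,0],[31,1],[35,1],[40,1],[41,0],[46,1],[47,0],[52,1],[53,0]]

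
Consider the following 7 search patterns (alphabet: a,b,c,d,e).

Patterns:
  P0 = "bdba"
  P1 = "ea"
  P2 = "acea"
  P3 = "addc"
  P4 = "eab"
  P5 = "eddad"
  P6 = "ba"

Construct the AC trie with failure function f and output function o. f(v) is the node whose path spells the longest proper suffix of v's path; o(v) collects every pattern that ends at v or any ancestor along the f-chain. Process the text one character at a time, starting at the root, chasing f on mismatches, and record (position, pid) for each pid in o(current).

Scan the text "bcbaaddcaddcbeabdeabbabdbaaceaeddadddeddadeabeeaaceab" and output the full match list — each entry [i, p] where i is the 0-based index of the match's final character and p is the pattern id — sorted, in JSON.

Construct AC machine:
Trie (insert patterns):
  0='ε' goto a→7 b→1 e→5
  1='b' goto a→19 d→2
  2='bd' goto b→3
  3='bdb' goto a→4
  4='bdba' goto ·  ←P0
  5='e' goto a→6 d→15
  6='ea' goto b→14  ←P1
  7='a' goto c→8 d→11
  8='ac' goto e→9
  9='ace' goto a→10
  10='acea' goto ·  ←P2
  11='ad' goto d→12
  12='add' goto c→13
  13='addc' goto ·  ←P3
  14='eab' goto ·  ←P4
  15='ed' goto d→16
  16='edd' goto a→17
  17='edda' goto d→18
  18='eddad' goto ·  ←P5
  19='ba' goto ·  ←P6

Failure links (BFS by depth):
  fail(1) 'b': from fail(0)=0 chase 'b': 0 ⇒ 0;  out=∅∪out(0)=∅
  fail(5) 'e': from fail(0)=0 chase 'e': 0 ⇒ 0;  out=∅∪out(0)=∅
  fail(7) 'a': from fail(0)=0 chase 'a': 0 ⇒ 0;  out=∅∪out(0)=∅
  fail(2) 'bd': from fail(1)=0 chase 'd': 0 ⇒ 0;  out=∅∪out(0)=∅
  fail(6) 'ea': from fail(5)=0 chase 'a': 0 ⇒ 7;  out={1}∪out(7)={1}
  fail(8) 'ac': from fail(7)=0 chase 'c': 0 ⇒ 0;  out=∅∪out(0)=∅
  fail(11) 'ad': from fail(7)=0 chase 'd': 0 ⇒ 0;  out=∅∪out(0)=∅
  fail(15) 'ed': from fail(5)=0 chase 'd': 0 ⇒ 0;  out=∅∪out(0)=∅
  fail(19) 'ba': from fail(1)=0 chase 'a': 0 ⇒ 7;  out={6}∪out(7)={6}
  fail(3) 'bdb': from fail(2)=0 chase 'b': 0 ⇒ 1;  out=∅∪out(1)=∅
  fail(9) 'ace': from fail(8)=0 chase 'e': 0 ⇒ 5;  out=∅∪out(5)=∅
  fail(12) 'add': from fail(11)=0 chase 'd': 0 ⇒ 0;  out=∅∪out(0)=∅
  fail(14) 'eab': from fail(6)=7 chase 'b': 7→0 ⇒ 1;  out={4}∪out(1)={4}
  fail(16) 'edd': from fail(15)=0 chase 'd': 0 ⇒ 0;  out=∅∪out(0)=∅
  fail(4) 'bdba': from fail(3)=1 chase 'a': 1 ⇒ 19;  out={0}∪out(19)={0,6}
  fail(10) 'acea': from fail(9)=5 chase 'a': 5 ⇒ 6;  out={2}∪out(6)={1,2}
  fail(13) 'addc': from fail(12)=0 chase 'c': 0 ⇒ 0;  out={3}∪out(0)={3}
  fail(17) 'edda': from fail(16)=0 chase 'a': 0 ⇒ 7;  out=∅∪out(7)=∅
  fail(18) 'eddad': from fail(17)=7 chase 'd': 7 ⇒ 11;  out={5}∪out(11)={5}

Text stream:
i=0 'b': node 0→1
i=1 'c': node 1→0 (fail-walked)
i=2 'b': node 0→1
i=3 'a': node 1→19  ** P6@[2:3]
i=4 'a': node 19→7 (fail-walked)
i=5 'd': node 7→11
i=6 'd': node 11→12
i=7 'c': node 12→13  ** P3@[4:7]
i=8 'a': node 13→7 (fail-walked)
i=9 'd': node 7→11
i=10 'd': node 11→12
i=11 'c': node 12→13  ** P3@[8:11]
i=12 'b': node 13→1 (fail-walked)
i=13 'e': node 1→5 (fail-walked)
i=14 'a': node 5→6  ** P1@[13:14]
i=15 'b': node 6→14  ** P4@[13:15]
i=16 'd': node 14→2 (fail-walked)
i=17 'e': node 2→5 (fail-walked)
i=18 'a': node 5→6  ** P1@[17:18]
i=19 'b': node 6→14  ** P4@[17:19]
i=20 'b': node 14→1 (fail-walked)
i=21 'a': node 1→19  ** P6@[20:21]
i=22 'b': node 19→1 (fail-walked)
i=23 'd': node 1→2
i=24 'b': node 2→3
i=25 'a': node 3→4  ** P0@[22:25],P6@[24:25]
i=26 'a': node 4→7 (fail-walked)
i=27 'c': node 7→8
i=28 'e': node 8→9
i=29 'a': node 9→10  ** P1@[28:29],P2@[26:29]
i=30 'e': node 10→5 (fail-walked)
i=31 'd': node 5→15
i=32 'd': node 15→16
i=33 'a': node 16→17
i=34 'd': node 17→18  ** P5@[30:34]
i=35 'd': node 18→12 (fail-walked)
i=36 'd': node 12→0 (fail-walked)
i=37 'e': node 0→5
i=38 'd': node 5→15
i=39 'd': node 15→16
i=40 'a': node 16→17
i=41 'd': node 17→18  ** P5@[37:41]
i=42 'e': node 18→5 (fail-walked)
i=43 'a': node 5→6  ** P1@[42:43]
i=44 'b': node 6→14  ** P4@[42:44]
i=45 'e': node 14→5 (fail-walked)
i=46 'e': node 5→5 (fail-walked)
i=47 'a': node 5→6  ** P1@[46:47]
i=48 'a': node 6→7 (fail-walked)
i=49 'c': node 7→8
i=50 'e': node 8→9
i=51 'a': node 9→10  ** P1@[50:51],P2@[48:51]
i=52 'b': node 10→14 (fail-walked)  ** P4@[50:52]

All matches (sorted): [[3,6],[7,3],[11,3],[14,1],[15,4],[18,1],[19,4],[21,6],[25,0],[25,6],[29,1],[29,2],[34,5],[41,5],[43,1],[44,4],[47,1],[51,1],[51,2],[52,4]]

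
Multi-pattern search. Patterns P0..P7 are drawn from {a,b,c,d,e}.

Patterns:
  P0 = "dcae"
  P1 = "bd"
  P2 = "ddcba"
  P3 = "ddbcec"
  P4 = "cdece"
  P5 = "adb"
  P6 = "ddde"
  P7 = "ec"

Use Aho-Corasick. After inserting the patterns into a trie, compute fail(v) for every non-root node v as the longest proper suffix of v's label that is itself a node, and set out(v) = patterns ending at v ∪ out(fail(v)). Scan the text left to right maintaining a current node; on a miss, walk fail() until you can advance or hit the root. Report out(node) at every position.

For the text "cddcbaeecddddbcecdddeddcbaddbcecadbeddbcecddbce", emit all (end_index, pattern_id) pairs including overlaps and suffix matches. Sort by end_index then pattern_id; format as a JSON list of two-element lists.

Build:
Trie nodes:
  0='ε' goto a→20 b→5 c→15 d→1 e→25
  1='d' goto c→2 d→7
  2='dc' goto a→3
  3='dca' goto e→4
  4='dcae' goto ·  [P0 ends]
  5='b' goto d→6
  6='bd' goto ·  [P1 ends]
  7='dd' goto b→11 c→8 d→23
  8='ddc' goto b→9
  9='ddcb' goto a→10
  10='ddcba' goto ·  [P2 ends]
  11='ddb' goto c→12
  12='ddbc' goto e→13
  13='ddbce' goto c→14
  14='ddbcec' goto ·  [P3 ends]
  15='c' goto d→16
  16='cd' goto e→17
  17='cde' goto c→18
  18='cdec' goto e→19
  19='cdece' goto ·  [P4 ends]
  20='a' goto d→21
  21='ad' goto b→22
  22='adb' goto ·  [P5 ends]
  23='ddd' goto e→24
  24='ddde' goto ·  [P6 ends]
  25='e' goto c→26
  26='ec' goto ·  [P7 ends]

BFS fail/out derivation:
  fail(1) 'd': from fail(0)=0 chase 'd': 0 ⇒ 0;  out=∅∪out(0)=∅
  fail(5) 'b': from fail(0)=0 chase 'b': 0 ⇒ 0;  out=∅∪out(0)=∅
  fail(15) 'c': from fail(0)=0 chase 'c': 0 ⇒ 0;  out=∅∪out(0)=∅
  fail(20) 'a': from fail(0)=0 chase 'a': 0 ⇒ 0;  out=∅∪out(0)=∅
  fail(25) 'e': from fail(0)=0 chase 'e': 0 ⇒ 0;  out=∅∪out(0)=∅
  fail(2) 'dc': from fail(1)=0 chase 'c': 0 ⇒ 15;  out=∅∪out(15)=∅
  fail(6) 'bd': from fail(5)=0 chase 'd': 0 ⇒ 1;  out={1}∪out(1)={1}
  fail(7) 'dd': from fail(1)=0 chase 'd': 0 ⇒ 1;  out=∅∪out(1)=∅
  fail(16) 'cd': from fail(15)=0 chase 'd': 0 ⇒ 1;  out=∅∪out(1)=∅
  fail(21) 'ad': from fail(20)=0 chase 'd': 0 ⇒ 1;  out=∅∪out(1)=∅
  fail(26) 'ec': from fail(25)=0 chase 'c': 0 ⇒ 15;  out={7}∪out(15)={7}
  fail(3) 'dca': from fail(2)=15 chase 'a': 15→0 ⇒ 20;  out=∅∪out(20)=∅
  fail(8) 'ddc': from fail(7)=1 chase 'c': 1 ⇒ 2;  out=∅∪out(2)=∅
  fail(11) 'ddb': from fail(7)=1 chase 'b': 1→0 ⇒ 5;  out=∅∪out(5)=∅
  fail(17) 'cde': from fail(16)=1 chase 'e': 1→0 ⇒ 25;  out=∅∪out(25)=∅
  fail(22) 'adb': from fail(21)=1 chase 'b': 1→0 ⇒ 5;  out={5}∪out(5)={5}
  fail(23) 'ddd': from fail(7)=1 chase 'd': 1 ⇒ 7;  out=∅∪out(7)=∅
  fail(4) 'dcae': from fail(3)=20 chase 'e': 20→0 ⇒ 25;  out={0}∪out(25)={0}
  fail(9) 'ddcb': from fail(8)=2 chase 'b': 2→15→0 ⇒ 5;  out=∅∪out(5)=∅
  fail(12) 'ddbc': from fail(11)=5 chase 'c': 5→0 ⇒ 15;  out=∅∪out(15)=∅
  fail(18) 'cdec': from fail(17)=25 chase 'c': 25 ⇒ 26;  out=∅∪out(26)={7}
  fail(24) 'ddde': from fail(23)=7 chase 'e': 7→1→0 ⇒ 25;  out={6}∪out(25)={6}
  fail(10) 'ddcba': from fail(9)=5 chase 'a': 5→0 ⇒ 20;  out={2}∪out(20)={2}
  fail(13) 'ddbce': from fail(12)=15 chase 'e': 15→0 ⇒ 25;  out=∅∪out(25)=∅
  fail(19) 'cdece': from fail(18)=26 chase 'e': 26→15→0 ⇒ 25;  out={4}∪out(25)={4}
  fail(14) 'ddbcec': from fail(13)=25 chase 'c': 25 ⇒ 26;  out={3}∪out(26)={3,7}

Text stream:
[0] read 'c'  n0⇒n15
[1] read 'd'  n15⇒n16
[2] read 'd'  n16⇒n7 (via fail)
[3] read 'c'  n7⇒n8
[4] read 'b'  n8⇒n9
[5] read 'a'  n9⇒n10  → match P2@[1:5]
[6] read 'e'  n10⇒n25 (via fail)
[7] read 'e'  n25⇒n25 (via fail)
[8] read 'c'  n25⇒n26  → match P7@[7:8]
[9] read 'd'  n26⇒n16 (via fail)
[10] read 'd'  n16⇒n7 (via fail)
[11] read 'd'  n7⇒n23
[12] read 'd'  n23⇒n23 (via fail)
[13] read 'b'  n23⇒n11 (via fail)
[14] read 'c'  n11⇒n12
[15] read 'e'  n12⇒n13
[16] read 'c'  n13⇒n14  → match P3@[11:16],P7@[15:16]
[17] read 'd'  n14⇒n16 (via fail)
[18] read 'd'  n16⇒n7 (via fail)
[19] read 'd'  n7⇒n23
[20] read 'e'  n23⇒n24  → match P6@[17:20]
[21] read 'd'  n24⇒n1 (via fail)
[22] read 'd'  n1⇒n7
[23] read 'c'  n7⇒n8
[24] read 'b'  n8⇒n9
[25] read 'a'  n9⇒n10  → match P2@[21:25]
[26] read 'd'  n10⇒n21 (via fail)
[27] read 'd'  n21⇒n7 (via fail)
[28] read 'b'  n7⇒n11
[29] read 'c'  n11⇒n12
[30] read 'e'  n12⇒n13
[31] read 'c'  n13⇒n14  → match P3@[26:31],P7@[30:31]
[32] read 'a'  n14⇒n20 (via fail)
[33] read 'd'  n20⇒n21
[34] read 'b'  n21⇒n22  → match P5@[32:34]
[35] read 'e'  n22⇒n25 (via fail)
[36] read 'd'  n25⇒n1 (via fail)
[37] read 'd'  n1⇒n7
[38] read 'b'  n7⇒n11
[39] read 'c'  n11⇒n12
[40] read 'e'  n12⇒n13
[41] read 'c'  n13⇒n14  → match P3@[36:41],P7@[40:41]
[42] read 'd'  n14⇒n16 (via fail)
[43] read 'd'  n16⇒n7 (via fail)
[44] read 'b'  n7⇒n11
[45] read 'c'  n11⇒n12
[46] read 'e'  n12⇒n13

Matches: [[5,2],[8,7],[16,3],[16,7],[20,6],[25,2],[31,3],[31,7],[34,5],[41,3],[41,7]]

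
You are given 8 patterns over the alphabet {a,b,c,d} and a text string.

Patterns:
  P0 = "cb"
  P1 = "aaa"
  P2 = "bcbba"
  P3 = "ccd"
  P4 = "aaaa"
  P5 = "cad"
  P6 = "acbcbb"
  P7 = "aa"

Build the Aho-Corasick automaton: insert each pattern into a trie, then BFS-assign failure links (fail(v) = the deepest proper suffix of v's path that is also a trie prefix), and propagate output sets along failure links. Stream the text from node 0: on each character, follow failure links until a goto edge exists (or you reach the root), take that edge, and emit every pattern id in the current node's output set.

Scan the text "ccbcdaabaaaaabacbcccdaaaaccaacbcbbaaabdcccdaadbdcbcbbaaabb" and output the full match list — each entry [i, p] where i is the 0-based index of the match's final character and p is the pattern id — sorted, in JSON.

Build automaton:
Trie (insert patterns):
  n0 'ε': a→3 b→6 c→1
  n1 'c': a→14 b→2 c→11
  n2 'cb': ·  [P0 ends]
  n3 'a': a→4 c→16
  n4 'aa': a→5  [P7 ends]
  n5 'aaa': a→13  [P1 ends]
  n6 'b': c→7
  n7 'bc': b→8
  n8 'bcb': b→9
  n9 'bcbb': a→10
  n10 'bcbba': ·  [P2 ends]
  n11 'cc': d→12
  n12 'ccd': ·  [P3 ends]
  n13 'aaaa': ·  [P4 ends]
  n14 'ca': d→15
  n15 'cad': ·  [P5 ends]
  n16 'ac': b→17
  n17 'acb': c→18
  n18 'acbc': b→19
  n19 'acbcb': b→20
  n20 'acbcbb': ·  [P6 ends]

BFS fail/out derivation:
  fail(1) 'c': from fail(0)=0 chase 'c': 0 ⇒ 0;  out=∅∪out(0)=∅
  fail(3) 'a': from fail(0)=0 chase 'a': 0 ⇒ 0;  out=∅∪out(0)=∅
  fail(6) 'b': from fail(0)=0 chase 'b': 0 ⇒ 0;  out=∅∪out(0)=∅
  fail(2) 'cb': from fail(1)=0 chase 'b': 0 ⇒ 6;  out={0}∪out(6)={0}
  fail(4) 'aa': from fail(3)=0 chase 'a': 0 ⇒ 3;  out={7}∪out(3)={7}
  fail(7) 'bc': from fail(6)=0 chase 'c': 0 ⇒ 1;  out=∅∪out(1)=∅
  fail(11) 'cc': from fail(1)=0 chase 'c': 0 ⇒ 1;  out=∅∪out(1)=∅
  fail(14) 'ca': from fail(1)=0 chase 'a': 0 ⇒ 3;  out=∅∪out(3)=∅
  fail(16) 'ac': from fail(3)=0 chase 'c': 0 ⇒ 1;  out=∅∪out(1)=∅
  fail(5) 'aaa': from fail(4)=3 chase 'a': 3 ⇒ 4;  out={1}∪out(4)={1,7}
  fail(8) 'bcb': from fail(7)=1 chase 'b': 1 ⇒ 2;  out=∅∪out(2)={0}
  fail(12) 'ccd': from fail(11)=1 chase 'd': 1→0 ⇒ 0;  out={3}∪out(0)={3}
  fail(15) 'cad': from fail(14)=3 chase 'd': 3→0 ⇒ 0;  out={5}∪out(0)={5}
  fail(17) 'acb': from fail(16)=1 chase 'b': 1 ⇒ 2;  out=∅∪out(2)={0}
  fail(9) 'bcbb': from fail(8)=2 chase 'b': 2→6→0 ⇒ 6;  out=∅∪out(6)=∅
  fail(13) 'aaaa': from fail(5)=4 chase 'a': 4 ⇒ 5;  out={4}∪out(5)={1,4,7}
  fail(18) 'acbc': from fail(17)=2 chase 'c': 2→6 ⇒ 7;  out=∅∪out(7)=∅
  fail(10) 'bcbba': from fail(9)=6 chase 'a': 6→0 ⇒ 3;  out={2}∪out(3)={2}
  fail(19) 'acbcb': from fail(18)=7 chase 'b': 7 ⇒ 8;  out=∅∪out(8)={0}
  fail(20) 'acbcbb': from fail(19)=8 chase 'b': 8 ⇒ 9;  out={6}∪out(9)={6}

Scan:
pos 0 'c': at 1
pos 1 'c': at 11
pos 2 'b': at 2 (fail-walked)  ** P0@[1:2]
pos 3 'c': at 7 (fail-walked)
pos 4 'd': at 0 (fail-walked)
pos 5 'a': at 3
pos 6 'a': at 4  ** P7@[5:6]
pos 7 'b': at 6 (fail-walked)
pos 8 'a': at 3 (fail-walked)
pos 9 'a': at 4  ** P7@[8:9]
pos 10 'a': at 5  ** P1@[8:10],P7@[9:10]
pos 11 'a': at 13  ** P1@[9:11],P4@[8:11],P7@[10:11]
pos 12 'a': at 13 (fail-walked)  ** P1@[10:12],P4@[9:12],P7@[11:12]
pos 13 'b': at 6 (fail-walked)
pos 14 'a': at 3 (fail-walked)
pos 15 'c': at 16
pos 16 'b': at 17  ** P0@[15:16]
pos 17 'c': at 18
pos 18 'c': at 11 (fail-walked)
pos 19 'c': at 11 (fail-walked)
pos 20 'd': at 12  ** P3@[18:20]
pos 21 'a': at 3 (fail-walked)
pos 22 'a': at 4  ** P7@[21:22]
pos 23 'a': at 5  ** P1@[21:23],P7@[22:23]
pos 24 'a': at 13  ** P1@[22:24],P4@[21:24],P7@[23:24]
pos 25 'c': at 16 (fail-walked)
pos 26 'c': at 11 (fail-walked)
pos 27 'a': at 14 (fail-walked)
pos 28 'a': at 4 (fail-walked)  ** P7@[27:28]
pos 29 'c': at 16 (fail-walked)
pos 30 'b': at 17  ** P0@[29:30]
pos 31 'c': at 18
pos 32 'b': at 19  ** P0@[31:32]
pos 33 'b': at 20  ** P6@[28:33]
pos 34 'a': at 10 (fail-walked)  ** P2@[30:34]
pos 35 'a': at 4 (fail-walked)  ** P7@[34:35]
pos 36 'a': at 5  ** P1@[34:36],P7@[35:36]
pos 37 'b': at 6 (fail-walked)
pos 38 'd': at 0 (fail-walked)
pos 39 'c': at 1
pos 40 'c': at 11
pos 41 'c': at 11 (fail-walked)
pos 42 'd': at 12  ** P3@[40:42]
pos 43 'a': at 3 (fail-walked)
pos 44 'a': at 4  ** P7@[43:44]
pos 45 'd': at 0 (fail-walked)
pos 46 'b': at 6
pos 47 'd': at 0 (fail-walked)
pos 48 'c': at 1
pos 49 'b': at 2  ** P0@[48:49]
pos 50 'c': at 7 (fail-walked)
pos 51 'b': at 8  ** P0@[50:51]
pos 52 'b': at 9
pos 53 'a': at 10  ** P2@[49:53]
pos 54 'a': at 4 (fail-walked)  ** P7@[53:54]
pos 55 'a': at 5  ** P1@[53:55],P7@[54:55]
pos 56 'b': at 6 (fail-walked)
pos 57 'b': at 6 (fail-walked)

All matches (sorted): [[2,0],[6,7],[9,7],[10,1],[10,7],[11,1],[11,4],[11,7],[12,1],[12,4],[12,7],[16,0],[20,3],[22,7],[23,1],[23,7],[24,1],[24,4],[24,7],[28,7],[30,0],[32,0],[33,6],[34,2],[35,7],[36,1],[36,7],[42,3],[44,7],[49,0],[51,0],[53,2],[54,7],[55,1],[55,7]]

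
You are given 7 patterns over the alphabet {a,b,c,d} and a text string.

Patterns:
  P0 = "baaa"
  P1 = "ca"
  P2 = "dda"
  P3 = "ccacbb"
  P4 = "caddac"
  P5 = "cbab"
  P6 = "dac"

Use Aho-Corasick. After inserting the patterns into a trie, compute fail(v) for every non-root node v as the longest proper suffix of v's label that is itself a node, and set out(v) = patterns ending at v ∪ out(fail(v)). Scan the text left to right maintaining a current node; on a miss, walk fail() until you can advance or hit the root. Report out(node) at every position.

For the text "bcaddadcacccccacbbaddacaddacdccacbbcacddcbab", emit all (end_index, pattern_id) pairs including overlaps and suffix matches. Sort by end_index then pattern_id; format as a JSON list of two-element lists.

Build automaton:
Trie (insert patterns):
  0='ε' goto b→1 c→5 d→7
  1='b' goto a→2
  2='ba' goto a→3
  3='baa' goto a→4
  4='baaa' goto ·  ←P0
  5='c' goto a→6 b→19 c→10
  6='ca' goto d→15  ←P1
  7='d' goto a→22 d→8
  8='dd' goto a→9
  9='dda' goto ·  ←P2
  10='cc' goto a→11
  11='cca' goto c→12
  12='ccac' goto b→13
  13='ccacb' goto b→14
  14='ccacbb' goto ·  ←P3
  15='cad' goto d→16
  16='cadd' goto a→17
  17='cadda' goto c→18
  18='caddac' goto ·  ←P4
  19='cb' goto a→20
  20='cba' goto b→21
  21='cbab' goto ·  ←P5
  22='da' goto c→23
  23='dac' goto ·  ←P6

BFS fail/out derivation:
  fail(1) 'b': from fail(0)=0 chase 'b': 0 ⇒ 0;  out=∅∪out(0)=∅
  fail(5) 'c': from fail(0)=0 chase 'c': 0 ⇒ 0;  out=∅∪out(0)=∅
  fail(7) 'd': from fail(0)=0 chase 'd': 0 ⇒ 0;  out=∅∪out(0)=∅
  fail(2) 'ba': from fail(1)=0 chase 'a': 0 ⇒ 0;  out=∅∪out(0)=∅
  fail(6) 'ca': from fail(5)=0 chase 'a': 0 ⇒ 0;  out={1}∪out(0)={1}
  fail(8) 'dd': from fail(7)=0 chase 'd': 0 ⇒ 7;  out=∅∪out(7)=∅
  fail(10) 'cc': from fail(5)=0 chase 'c': 0 ⇒ 5;  out=∅∪out(5)=∅
  fail(19) 'cb': from fail(5)=0 chase 'b': 0 ⇒ 1;  out=∅∪out(1)=∅
  fail(22) 'da': from fail(7)=0 chase 'a': 0 ⇒ 0;  out=∅∪out(0)=∅
  fail(3) 'baa': from fail(2)=0 chase 'a': 0 ⇒ 0;  out=∅∪out(0)=∅
  fail(9) 'dda': from fail(8)=7 chase 'a': 7 ⇒ 22;  out={2}∪out(22)={2}
  fail(11) 'cca': from fail(10)=5 chase 'a': 5 ⇒ 6;  out=∅∪out(6)={1}
  fail(15) 'cad': from fail(6)=0 chase 'd': 0 ⇒ 7;  out=∅∪out(7)=∅
  fail(20) 'cba': from fail(19)=1 chase 'a': 1 ⇒ 2;  out=∅∪out(2)=∅
  fail(23) 'dac': from fail(22)=0 chase 'c': 0 ⇒ 5;  out={6}∪out(5)={6}
  fail(4) 'baaa': from fail(3)=0 chase 'a': 0 ⇒ 0;  out={0}∪out(0)={0}
  fail(12) 'ccac': from fail(11)=6 chase 'c': 6→0 ⇒ 5;  out=∅∪out(5)=∅
  fail(16) 'cadd': from fail(15)=7 chase 'd': 7 ⇒ 8;  out=∅∪out(8)=∅
  fail(21) 'cbab': from fail(20)=2 chase 'b': 2→0 ⇒ 1;  out={5}∪out(1)={5}
  fail(13) 'ccacb': from fail(12)=5 chase 'b': 5 ⇒ 19;  out=∅∪out(19)=∅
  fail(17) 'cadda': from fail(16)=8 chase 'a': 8 ⇒ 9;  out=∅∪out(9)={2}
  fail(14) 'ccacbb': from fail(13)=19 chase 'b': 19→1→0 ⇒ 1;  out={3}∪out(1)={3}
  fail(18) 'caddac': from fail(17)=9 chase 'c': 9→22 ⇒ 23;  out={4}∪out(23)={4,6}

Text stream:
i=0 'b': node 0→1
i=1 'c': node 1→5 (fail-walked)
i=2 'a': node 5→6  → match P1@[1:2]
i=3 'd': node 6→15
i=4 'd': node 15→16
i=5 'a': node 16→17  → match P2@[3:5]
i=6 'd': node 17→7 (fail-walked)
i=7 'c': node 7→5 (fail-walked)
i=8 'a': node 5→6  → match P1@[7:8]
i=9 'c': node 6→5 (fail-walked)
i=10 'c': node 5→10
i=11 'c': node 10→10 (fail-walked)
i=12 'c': node 10→10 (fail-walked)
i=13 'c': node 10→10 (fail-walked)
i=14 'a': node 10→11  → match P1@[13:14]
i=15 'c': node 11→12
i=16 'b': node 12→13
i=17 'b': node 13→14  → match P3@[12:17]
i=18 'a': node 14→2 (fail-walked)
i=19 'd': node 2→7 (fail-walked)
i=20 'd': node 7→8
i=21 'a': node 8→9  → match P2@[19:21]
i=22 'c': node 9→23 (fail-walked)  → match P6@[20:22]
i=23 'a': node 23→6 (fail-walked)  → match P1@[22:23]
i=24 'd': node 6→15
i=25 'd': node 15→16
i=26 'a': node 16→17  → match P2@[24:26]
i=27 'c': node 17→18  → match P4@[22:27],P6@[25:27]
i=28 'd': node 18→7 (fail-walked)
i=29 'c': node 7→5 (fail-walked)
i=30 'c': node 5→10
i=31 'a': node 10→11  → match P1@[30:31]
i=32 'c': node 11→12
i=33 'b': node 12→13
i=34 'b': node 13→14  → match P3@[29:34]
i=35 'c': node 14→5 (fail-walked)
i=36 'a': node 5→6  → match P1@[35:36]
i=37 'c': node 6→5 (fail-walked)
i=38 'd': node 5→7 (fail-walked)
i=39 'd': node 7→8
i=40 'c': node 8→5 (fail-walked)
i=41 'b': node 5→19
i=42 'a': node 19→20
i=43 'b': node 20→21  → match P5@[40:43]

Matches: [[2,1],[5,2],[8,1],[14,1],[17,3],[21,2],[22,6],[23,1],[26,2],[27,4],[27,6],[31,1],[34,3],[36,1],[43,5]]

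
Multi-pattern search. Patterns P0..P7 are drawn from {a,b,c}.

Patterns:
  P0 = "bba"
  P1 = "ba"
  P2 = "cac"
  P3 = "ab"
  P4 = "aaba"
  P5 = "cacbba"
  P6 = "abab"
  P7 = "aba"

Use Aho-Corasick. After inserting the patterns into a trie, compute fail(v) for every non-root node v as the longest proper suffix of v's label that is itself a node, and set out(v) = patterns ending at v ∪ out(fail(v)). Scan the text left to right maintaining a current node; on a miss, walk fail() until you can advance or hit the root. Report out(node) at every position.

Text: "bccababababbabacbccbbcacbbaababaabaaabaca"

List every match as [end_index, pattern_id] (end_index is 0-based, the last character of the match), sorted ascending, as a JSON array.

Build automaton:
Trie nodes:
  0='ε' goto a→8 b→1 c→5
  1='b' goto a→4 b→2
  2='bb' goto a→3
  3='bba' goto ·  ←P0
  4='ba' goto ·  ←P1
  5='c' goto a→6
  6='ca' goto c→7
  7='cac' goto b→13  ←P2
  8='a' goto a→10 b→9
  9='ab' goto a→16  ←P3
  10='aa' goto b→11
  11='aab' goto a→12
  12='aaba' goto ·  ←P4
  13='cacb' goto b→14
  14='cacbb' goto a→15
  15='cacbba' goto ·  ←P5
  16='aba' goto b→17  ←P7
  17='abab' goto ·  ←P6

BFS fail/out derivation:
  fail(1) 'b': from fail(0)=0 chase 'b': 0 ⇒ 0;  out=∅∪out(0)=∅
  fail(5) 'c': from fail(0)=0 chase 'c': 0 ⇒ 0;  out=∅∪out(0)=∅
  fail(8) 'a': from fail(0)=0 chase 'a': 0 ⇒ 0;  out=∅∪out(0)=∅
  fail(2) 'bb': from fail(1)=0 chase 'b': 0 ⇒ 1;  out=∅∪out(1)=∅
  fail(4) 'ba': from fail(1)=0 chase 'a': 0 ⇒ 8;  out={1}∪out(8)={1}
  fail(6) 'ca': from fail(5)=0 chase 'a': 0 ⇒ 8;  out=∅∪out(8)=∅
  fail(9) 'ab': from fail(8)=0 chase 'b': 0 ⇒ 1;  out={3}∪out(1)={3}
  fail(10) 'aa': from fail(8)=0 chase 'a': 0 ⇒ 8;  out=∅∪out(8)=∅
  fail(3) 'bba': from fail(2)=1 chase 'a': 1 ⇒ 4;  out={0}∪out(4)={0,1}
  fail(7) 'cac': from fail(6)=8 chase 'c': 8→0 ⇒ 5;  out={2}∪out(5)={2}
  fail(11) 'aab': from fail(10)=8 chase 'b': 8 ⇒ 9;  out=∅∪out(9)={3}
  fail(16) 'aba': from fail(9)=1 chase 'a': 1 ⇒ 4;  out={7}∪out(4)={1,7}
  fail(12) 'aaba': from fail(11)=9 chase 'a': 9 ⇒ 16;  out={4}∪out(16)={1,4,7}
  fail(13) 'cacb': from fail(7)=5 chase 'b': 5→0 ⇒ 1;  out=∅∪out(1)=∅
  fail(17) 'abab': from fail(16)=4 chase 'b': 4→8 ⇒ 9;  out={6}∪out(9)={3,6}
  fail(14) 'cacbb': from fail(13)=1 chase 'b': 1 ⇒ 2;  out=∅∪out(2)=∅
  fail(15) 'cacbba': from fail(14)=2 chase 'a': 2 ⇒ 3;  out={5}∪out(3)={0,1,5}

Scan:
[0] read 'b'  n0⇒n1
[1] read 'c'  n1⇒n5 ·f
[2] read 'c'  n5⇒n5 ·f
[3] read 'a'  n5⇒n6
[4] read 'b'  n6⇒n9 ·f  → match P3@[3:4]
[5] read 'a'  n9⇒n16  → match P1@[4:5],P7@[3:5]
[6] read 'b'  n16⇒n17  → match P3@[5:6],P6@[3:6]
[7] read 'a'  n17⇒n16 ·f  → match P1@[6:7],P7@[5:7]
[8] read 'b'  n16⇒n17  → match P3@[7:8],P6@[5:8]
[9] read 'a'  n17⇒n16 ·f  → match P1@[8:9],P7@[7:9]
[10] read 'b'  n16⇒n17  → match P3@[9:10],P6@[7:10]
[11] read 'b'  n17⇒n2 ·f
[12] read 'a'  n2⇒n3  → match P0@[10:12],P1@[11:12]
[13] read 'b'  n3⇒n9 ·f  → match P3@[12:13]
[14] read 'a'  n9⇒n16  → match P1@[13:14],P7@[12:14]
[15] read 'c'  n16⇒n5 ·f
[16] read 'b'  n5⇒n1 ·f
[17] read 'c'  n1⇒n5 ·f
[18] read 'c'  n5⇒n5 ·f
[19] read 'b'  n5⇒n1 ·f
[20] read 'b'  n1⇒n2
[21] read 'c'  n2⇒n5 ·f
[22] read 'a'  n5⇒n6
[23] read 'c'  n6⇒n7  → match P2@[21:23]
[24] read 'b'  n7⇒n13
[25] read 'b'  n13⇒n14
[26] read 'a'  n14⇒n15  → match P0@[24:26],P1@[25:26],P5@[21:26]
[27] read 'a'  n15⇒n10 ·f
[28] read 'b'  n10⇒n11  → match P3@[27:28]
[29] read 'a'  n11⇒n12  → match P1@[28:29],P4@[26:29],P7@[27:29]
[30] read 'b'  n12⇒n17 ·f  → match P3@[29:30],P6@[27:30]
[31] read 'a'  n17⇒n16 ·f  → match P1@[30:31],P7@[29:31]
[32] read 'a'  n16⇒n10 ·f
[33] read 'b'  n10⇒n11  → match P3@[32:33]
[34] read 'a'  n11⇒n12  → match P1@[33:34],P4@[31:34],P7@[32:34]
[35] read 'a'  n12⇒n10 ·f
[36] read 'a'  n10⇒n10 ·f
[37] read 'b'  n10⇒n11  → match P3@[36:37]
[38] read 'a'  n11⇒n12  → match P1@[37:38],P4@[35:38],P7@[36:38]
[39] read 'c'  n12⇒n5 ·f
[40] read 'a'  n5⇒n6

All matches (sorted): [[4,3],[5,1],[5,7],[6,3],[6,6],[7,1],[7,7],[8,3],[8,6],[9,1],[9,7],[10,3],[10,6],[12,0],[12,1],[13,3],[14,1],[14,7],[23,2],[26,0],[26,1],[26,5],[28,3],[29,1],[29,4],[29,7],[30,3],[30,6],[31,1],[31,7],[33,3],[34,1],[34,4],[34,7],[37,3],[38,1],[38,4],[38,7]]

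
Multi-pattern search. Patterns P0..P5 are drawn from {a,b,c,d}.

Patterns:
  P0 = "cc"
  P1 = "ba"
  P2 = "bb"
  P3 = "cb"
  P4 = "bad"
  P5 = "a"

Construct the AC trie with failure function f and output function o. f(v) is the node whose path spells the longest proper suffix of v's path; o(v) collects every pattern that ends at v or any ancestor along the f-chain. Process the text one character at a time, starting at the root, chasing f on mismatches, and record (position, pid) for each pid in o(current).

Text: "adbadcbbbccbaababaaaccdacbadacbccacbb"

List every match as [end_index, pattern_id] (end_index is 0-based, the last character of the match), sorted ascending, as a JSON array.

Build automaton:
Trie nodes:
  0='ε' goto a→8 b→3 c→1
  1='c' goto b→6 c→2
  2='cc' goto ·  ←P0
  3='b' goto a→4 b→5
  4='ba' goto d→7  ←P1
  5='bb' goto ·  ←P2
  6='cb' goto ·  ←P3
  7='bad' goto ·  ←P4
  8='a' goto ·  ←P5

BFS fail/out derivation:
  fail(1) 'c': from fail(0)=0 chase 'c': 0 ⇒ 0;  out=∅∪out(0)=∅
  fail(3) 'b': from fail(0)=0 chase 'b': 0 ⇒ 0;  out=∅∪out(0)=∅
  fail(8) 'a': from fail(0)=0 chase 'a': 0 ⇒ 0;  out={5}∪out(0)={5}
  fail(2) 'cc': from fail(1)=0 chase 'c': 0 ⇒ 1;  out={0}∪out(1)={0}
  fail(4) 'ba': from fail(3)=0 chase 'a': 0 ⇒ 8;  out={1}∪out(8)={1,5}
  fail(5) 'bb': from fail(3)=0 chase 'b': 0 ⇒ 3;  out={2}∪out(3)={2}
  fail(6) 'cb': from fail(1)=0 chase 'b': 0 ⇒ 3;  out={3}∪out(3)={3}
  fail(7) 'bad': from fail(4)=8 chase 'd': 8→0 ⇒ 0;  out={4}∪out(0)={4}

Text stream:
pos 0 'a': at 8  emit P5@[0:0]
pos 1 'd': at 0 ·f
pos 2 'b': at 3
pos 3 'a': at 4  emit P1@[2:3],P5@[3:3]
pos 4 'd': at 7  emit P4@[2:4]
pos 5 'c': at 1 ·f
pos 6 'b': at 6  emit P3@[5:6]
pos 7 'b': at 5 ·f  emit P2@[6:7]
pos 8 'b': at 5 ·f  emit P2@[7:8]
pos 9 'c': at 1 ·f
pos 10 'c': at 2  emit P0@[9:10]
pos 11 'b': at 6 ·f  emit P3@[10:11]
pos 12 'a': at 4 ·f  emit P1@[11:12],P5@[12:12]
pos 13 'a': at 8 ·f  emit P5@[13:13]
pos 14 'b': at 3 ·f
pos 15 'a': at 4  emit P1@[14:15],P5@[15:15]
pos 16 'b': at 3 ·f
pos 17 'a': at 4  emit P1@[16:17],P5@[17:17]
pos 18 'a': at 8 ·f  emit P5@[18:18]
pos 19 'a': at 8 ·f  emit P5@[19:19]
pos 20 'c': at 1 ·f
pos 21 'c': at 2  emit P0@[20:21]
pos 22 'd': at 0 ·f
pos 23 'a': at 8  emit P5@[23:23]
pos 24 'c': at 1 ·f
pos 25 'b': at 6  emit P3@[24:25]
pos 26 'a': at 4 ·f  emit P1@[25:26],P5@[26:26]
pos 27 'd': at 7  emit P4@[25:27]
pos 28 'a': at 8 ·f  emit P5@[28:28]
pos 29 'c': at 1 ·f
pos 30 'b': at 6  emit P3@[29:30]
pos 31 'c': at 1 ·f
pos 32 'c': at 2  emit P0@[31:32]
pos 33 'a': at 8 ·f  emit P5@[33:33]
pos 34 'c': at 1 ·f
pos 35 'b': at 6  emit P3@[34:35]
pos 36 'b': at 5 ·f  emit P2@[35:36]

All matches (sorted): [[0,5],[3,1],[3,5],[4,4],[6,3],[7,2],[8,2],[10,0],[11,3],[12,1],[12,5],[13,5],[15,1],[15,5],[17,1],[17,5],[18,5],[19,5],[21,0],[23,5],[25,3],[26,1],[26,5],[27,4],[28,5],[30,3],[32,0],[33,5],[35,3],[36,2]]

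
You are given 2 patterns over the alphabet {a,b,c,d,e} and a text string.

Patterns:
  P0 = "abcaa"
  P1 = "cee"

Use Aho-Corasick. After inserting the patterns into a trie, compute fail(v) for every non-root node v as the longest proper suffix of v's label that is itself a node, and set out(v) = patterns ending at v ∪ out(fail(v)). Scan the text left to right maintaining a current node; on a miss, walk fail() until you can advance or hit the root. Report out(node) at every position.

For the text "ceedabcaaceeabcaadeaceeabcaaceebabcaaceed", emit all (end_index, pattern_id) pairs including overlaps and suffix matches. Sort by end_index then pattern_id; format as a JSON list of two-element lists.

Build automaton:
Trie nodes:
  0='ε' goto a→1 c→6
  1='a' goto b→2
  2='ab' goto c→3
  3='abc' goto a→4
  4='abca' goto a→5
  5='abcaa' goto ·  ←P0
  6='c' goto e→7
  7='ce' goto e→8
  8='cee' goto ·  ←P1

BFS fail/out derivation:
  fail(1) 'a': from fail(0)=0 chase 'a': 0 ⇒ 0;  out=∅∪out(0)=∅
  fail(6) 'c': from fail(0)=0 chase 'c': 0 ⇒ 0;  out=∅∪out(0)=∅
  fail(2) 'ab': from fail(1)=0 chase 'b': 0 ⇒ 0;  out=∅∪out(0)=∅
  fail(7) 'ce': from fail(6)=0 chase 'e': 0 ⇒ 0;  out=∅∪out(0)=∅
  fail(3) 'abc': from fail(2)=0 chase 'c': 0 ⇒ 6;  out=∅∪out(6)=∅
  fail(8) 'cee': from fail(7)=0 chase 'e': 0 ⇒ 0;  out={1}∪out(0)={1}
  fail(4) 'abca': from fail(3)=6 chase 'a': 6→0 ⇒ 1;  out=∅∪out(1)=∅
  fail(5) 'abcaa': from fail(4)=1 chase 'a': 1→0 ⇒ 1;  out={0}∪out(1)={0}

Text stream:
[0] read 'c'  n0⇒n6
[1] read 'e'  n6⇒n7
[2] read 'e'  n7⇒n8  → match P1@[0:2]
[3] read 'd'  n8⇒n0 (fail-walked)
[4] read 'a'  n0⇒n1
[5] read 'b'  n1⇒n2
[6] read 'c'  n2⇒n3
[7] read 'a'  n3⇒n4
[8] read 'a'  n4⇒n5  → match P0@[4:8]
[9] read 'c'  n5⇒n6 (fail-walked)
[10] read 'e'  n6⇒n7
[11] read 'e'  n7⇒n8  → match P1@[9:11]
[12] read 'a'  n8⇒n1 (fail-walked)
[13] read 'b'  n1⇒n2
[14] read 'c'  n2⇒n3
[15] read 'a'  n3⇒n4
[16] read 'a'  n4⇒n5  → match P0@[12:16]
[17] read 'd'  n5⇒n0 (fail-walked)
[18] read 'e'  n0⇒n0
[19] read 'a'  n0⇒n1
[20] read 'c'  n1⇒n6 (fail-walked)
[21] read 'e'  n6⇒n7
[22] read 'e'  n7⇒n8  → match P1@[20:22]
[23] read 'a'  n8⇒n1 (fail-walked)
[24] read 'b'  n1⇒n2
[25] read 'c'  n2⇒n3
[26] read 'a'  n3⇒n4
[27] read 'a'  n4⇒n5  → match P0@[23:27]
[28] read 'c'  n5⇒n6 (fail-walked)
[29] read 'e'  n6⇒n7
[30] read 'e'  n7⇒n8  → match P1@[28:30]
[31] read 'b'  n8⇒n0 (fail-walked)
[32] read 'a'  n0⇒n1
[33] read 'b'  n1⇒n2
[34] read 'c'  n2⇒n3
[35] read 'a'  n3⇒n4
[36] read 'a'  n4⇒n5  → match P0@[32:36]
[37] read 'c'  n5⇒n6 (fail-walked)
[38] read 'e'  n6⇒n7
[39] read 'e'  n7⇒n8  → match P1@[37:39]
[40] read 'd'  n8⇒n0 (fail-walked)

All matches (sorted): [[2,1],[8,0],[11,1],[16,0],[22,1],[27,0],[30,1],[36,0],[39,1]]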